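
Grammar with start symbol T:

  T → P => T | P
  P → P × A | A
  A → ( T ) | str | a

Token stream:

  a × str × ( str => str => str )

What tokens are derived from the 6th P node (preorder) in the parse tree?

str

[T [P [P [P [A a]] × [A str]] × [A ( [T [P [A str]] => [T [P [A str]] => [T [P [A str]]]]] )]]]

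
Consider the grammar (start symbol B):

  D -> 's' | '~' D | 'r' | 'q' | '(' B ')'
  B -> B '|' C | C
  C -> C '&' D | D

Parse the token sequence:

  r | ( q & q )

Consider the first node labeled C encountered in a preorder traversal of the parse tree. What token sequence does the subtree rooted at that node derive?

[B [B [C [D r]]] | [C [D ( [B [C [C [D q]] & [D q]]] )]]]

r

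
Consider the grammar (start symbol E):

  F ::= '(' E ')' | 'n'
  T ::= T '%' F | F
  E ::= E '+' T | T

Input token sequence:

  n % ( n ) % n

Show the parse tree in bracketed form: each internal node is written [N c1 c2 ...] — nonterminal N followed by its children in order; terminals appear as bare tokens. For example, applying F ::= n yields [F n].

[E [T [T [T [F n]] % [F ( [E [T [F n]]] )]] % [F n]]]

E
T
T % F
T % F % F
F % F % F
n % F % F
n % ( E ) % F
n % ( T ) % F
n % ( F ) % F
n % ( n ) % F
n % ( n ) % n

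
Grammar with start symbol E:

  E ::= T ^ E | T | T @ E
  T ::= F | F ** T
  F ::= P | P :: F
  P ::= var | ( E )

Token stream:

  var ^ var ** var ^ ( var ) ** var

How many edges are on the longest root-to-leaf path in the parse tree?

[E [T [F [P var]]] ^ [E [T [F [P var]] ** [T [F [P var]]]] ^ [E [T [F [P ( [E [T [F [P var]]]] )]] ** [T [F [P var]]]]]]]

10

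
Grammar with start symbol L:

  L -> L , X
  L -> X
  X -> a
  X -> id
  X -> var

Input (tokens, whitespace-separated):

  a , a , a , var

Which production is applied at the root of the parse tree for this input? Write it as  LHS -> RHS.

L -> L , X

[L [L [L [L [X a]] , [X a]] , [X a]] , [X var]]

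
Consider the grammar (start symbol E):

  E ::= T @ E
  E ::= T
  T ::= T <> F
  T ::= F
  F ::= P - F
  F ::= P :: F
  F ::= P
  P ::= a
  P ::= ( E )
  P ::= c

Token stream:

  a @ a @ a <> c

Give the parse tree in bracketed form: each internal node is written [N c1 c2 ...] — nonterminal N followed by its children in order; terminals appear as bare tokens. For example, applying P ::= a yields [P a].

[E [T [F [P a]]] @ [E [T [F [P a]]] @ [E [T [T [F [P a]]] <> [F [P c]]]]]]

E
T @ E
F @ E
P @ E
a @ E
a @ T @ E
a @ F @ E
a @ P @ E
a @ a @ E
a @ a @ T
a @ a @ T <> F
a @ a @ F <> F
a @ a @ P <> F
a @ a @ a <> F
a @ a @ a <> P
a @ a @ a <> c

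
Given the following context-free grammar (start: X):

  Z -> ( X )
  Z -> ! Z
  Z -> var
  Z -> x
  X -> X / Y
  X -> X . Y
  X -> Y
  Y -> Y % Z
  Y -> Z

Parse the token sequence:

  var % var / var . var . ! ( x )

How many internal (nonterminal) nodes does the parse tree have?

[X [X [X [X [Y [Y [Z var]] % [Z var]]] / [Y [Z var]]] . [Y [Z var]]] . [Y [Z ! [Z ( [X [Y [Z x]]] )]]]]

18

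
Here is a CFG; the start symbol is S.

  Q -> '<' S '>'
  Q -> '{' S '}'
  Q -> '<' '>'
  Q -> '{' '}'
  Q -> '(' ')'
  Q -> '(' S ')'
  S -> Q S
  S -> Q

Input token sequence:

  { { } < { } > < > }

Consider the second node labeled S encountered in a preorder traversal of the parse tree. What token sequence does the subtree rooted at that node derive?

{ } < { } > < >

[S [Q { [S [Q { }] [S [Q < [S [Q { }]] >] [S [Q < >]]]] }]]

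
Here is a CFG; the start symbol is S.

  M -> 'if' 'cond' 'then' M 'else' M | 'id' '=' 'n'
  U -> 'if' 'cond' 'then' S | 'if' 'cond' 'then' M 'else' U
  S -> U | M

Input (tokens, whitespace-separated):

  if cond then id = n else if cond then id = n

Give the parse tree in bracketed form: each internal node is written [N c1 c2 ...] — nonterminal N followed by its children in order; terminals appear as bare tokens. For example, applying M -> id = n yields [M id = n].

[S [U if cond then [M id = n] else [U if cond then [S [M id = n]]]]]

S
U
if cond then M else U
if cond then id = n else U
if cond then id = n else if cond then S
if cond then id = n else if cond then M
if cond then id = n else if cond then id = n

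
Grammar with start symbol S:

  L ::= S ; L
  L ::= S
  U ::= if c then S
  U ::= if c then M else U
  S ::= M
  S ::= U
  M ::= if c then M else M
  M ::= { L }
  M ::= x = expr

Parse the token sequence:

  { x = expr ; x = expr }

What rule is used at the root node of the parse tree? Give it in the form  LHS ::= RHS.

S ::= M

[S [M { [L [S [M x = expr]] ; [L [S [M x = expr]]]] }]]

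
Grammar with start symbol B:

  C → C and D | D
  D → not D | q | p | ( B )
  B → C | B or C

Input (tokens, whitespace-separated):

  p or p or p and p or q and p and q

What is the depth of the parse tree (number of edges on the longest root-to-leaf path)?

[B [B [B [B [C [D p]]] or [C [D p]]] or [C [C [D p]] and [D p]]] or [C [C [C [D q]] and [D p]] and [D q]]]

6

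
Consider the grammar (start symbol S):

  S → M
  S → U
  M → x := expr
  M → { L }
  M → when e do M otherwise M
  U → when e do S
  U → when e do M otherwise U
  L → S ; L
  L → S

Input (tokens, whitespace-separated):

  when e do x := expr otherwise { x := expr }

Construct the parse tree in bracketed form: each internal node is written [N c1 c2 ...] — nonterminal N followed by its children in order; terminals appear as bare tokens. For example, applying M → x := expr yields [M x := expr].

[S [M when e do [M x := expr] otherwise [M { [L [S [M x := expr]]] }]]]

S
M
when e do M otherwise M
when e do x := expr otherwise M
when e do x := expr otherwise { L }
when e do x := expr otherwise { S }
when e do x := expr otherwise { M }
when e do x := expr otherwise { x := expr }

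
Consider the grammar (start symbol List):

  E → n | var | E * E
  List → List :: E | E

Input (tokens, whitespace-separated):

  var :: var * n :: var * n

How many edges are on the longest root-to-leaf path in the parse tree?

[List [List [List [E var]] :: [E [E var] * [E n]]] :: [E [E var] * [E n]]]

4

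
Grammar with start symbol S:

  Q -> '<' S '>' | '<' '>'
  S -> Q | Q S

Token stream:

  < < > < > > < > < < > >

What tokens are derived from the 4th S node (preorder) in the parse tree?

[S [Q < [S [Q < >] [S [Q < >]]] >] [S [Q < >] [S [Q < [S [Q < >]] >]]]]

< > < < > >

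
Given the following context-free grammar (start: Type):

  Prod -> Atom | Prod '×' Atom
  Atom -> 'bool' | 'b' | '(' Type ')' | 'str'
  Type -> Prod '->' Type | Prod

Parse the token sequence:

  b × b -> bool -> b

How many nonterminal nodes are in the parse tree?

11

[Type [Prod [Prod [Atom b]] × [Atom b]] -> [Type [Prod [Atom bool]] -> [Type [Prod [Atom b]]]]]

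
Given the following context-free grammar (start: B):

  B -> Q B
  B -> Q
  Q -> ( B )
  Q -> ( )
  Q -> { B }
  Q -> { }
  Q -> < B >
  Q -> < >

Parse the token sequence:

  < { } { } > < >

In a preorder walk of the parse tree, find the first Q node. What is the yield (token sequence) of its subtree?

< { } { } >

[B [Q < [B [Q { }] [B [Q { }]]] >] [B [Q < >]]]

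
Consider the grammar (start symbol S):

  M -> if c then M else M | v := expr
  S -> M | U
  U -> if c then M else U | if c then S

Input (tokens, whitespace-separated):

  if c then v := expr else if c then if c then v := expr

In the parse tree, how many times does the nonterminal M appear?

2

[S [U if c then [M v := expr] else [U if c then [S [U if c then [S [M v := expr]]]]]]]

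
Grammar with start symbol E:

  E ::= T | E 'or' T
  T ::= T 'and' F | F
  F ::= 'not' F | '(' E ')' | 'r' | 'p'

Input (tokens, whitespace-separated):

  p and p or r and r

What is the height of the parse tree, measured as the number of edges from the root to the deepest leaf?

[E [E [T [T [F p]] and [F p]]] or [T [T [F r]] and [F r]]]

5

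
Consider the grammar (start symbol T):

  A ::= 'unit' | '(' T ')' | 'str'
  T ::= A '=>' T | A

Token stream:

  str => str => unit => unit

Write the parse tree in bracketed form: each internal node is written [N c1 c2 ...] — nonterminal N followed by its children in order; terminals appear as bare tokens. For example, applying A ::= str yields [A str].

T
A => T
str => T
str => A => T
str => str => T
str => str => A => T
str => str => unit => T
str => str => unit => A
str => str => unit => unit

[T [A str] => [T [A str] => [T [A unit] => [T [A unit]]]]]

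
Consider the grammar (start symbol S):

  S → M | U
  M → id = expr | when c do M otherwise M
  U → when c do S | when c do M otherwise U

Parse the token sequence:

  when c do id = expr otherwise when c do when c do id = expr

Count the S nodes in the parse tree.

[S [U when c do [M id = expr] otherwise [U when c do [S [U when c do [S [M id = expr]]]]]]]

3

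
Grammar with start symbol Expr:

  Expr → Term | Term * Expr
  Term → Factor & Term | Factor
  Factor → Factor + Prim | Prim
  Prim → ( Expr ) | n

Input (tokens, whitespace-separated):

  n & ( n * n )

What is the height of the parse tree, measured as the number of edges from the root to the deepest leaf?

[Expr [Term [Factor [Prim n]] & [Term [Factor [Prim ( [Expr [Term [Factor [Prim n]]] * [Expr [Term [Factor [Prim n]]]]] )]]]]]

10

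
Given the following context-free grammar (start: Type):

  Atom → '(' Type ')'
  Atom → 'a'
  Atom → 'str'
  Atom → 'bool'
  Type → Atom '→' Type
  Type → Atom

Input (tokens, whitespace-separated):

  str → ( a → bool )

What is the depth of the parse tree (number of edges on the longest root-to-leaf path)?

6

[Type [Atom str] → [Type [Atom ( [Type [Atom a] → [Type [Atom bool]]] )]]]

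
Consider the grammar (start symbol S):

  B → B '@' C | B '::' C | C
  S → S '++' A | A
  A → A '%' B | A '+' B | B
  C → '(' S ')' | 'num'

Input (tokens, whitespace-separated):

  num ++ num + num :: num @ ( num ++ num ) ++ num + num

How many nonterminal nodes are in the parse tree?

30

[S [S [S [A [B [C num]]]] ++ [A [A [B [C num]]] + [B [B [B [C num]] :: [C num]] @ [C ( [S [S [A [B [C num]]]] ++ [A [B [C num]]]] )]]]] ++ [A [A [B [C num]]] + [B [C num]]]]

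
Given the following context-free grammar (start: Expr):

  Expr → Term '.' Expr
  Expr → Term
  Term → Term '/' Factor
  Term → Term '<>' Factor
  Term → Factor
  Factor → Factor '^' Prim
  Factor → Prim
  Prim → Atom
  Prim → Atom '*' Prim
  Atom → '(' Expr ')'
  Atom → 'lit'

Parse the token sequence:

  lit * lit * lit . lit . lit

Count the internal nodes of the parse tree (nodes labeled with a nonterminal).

19

[Expr [Term [Factor [Prim [Atom lit] * [Prim [Atom lit] * [Prim [Atom lit]]]]]] . [Expr [Term [Factor [Prim [Atom lit]]]] . [Expr [Term [Factor [Prim [Atom lit]]]]]]]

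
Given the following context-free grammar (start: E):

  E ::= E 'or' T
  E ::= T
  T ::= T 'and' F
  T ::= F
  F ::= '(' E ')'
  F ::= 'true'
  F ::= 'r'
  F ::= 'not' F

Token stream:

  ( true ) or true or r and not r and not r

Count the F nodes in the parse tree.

8

[E [E [E [T [F ( [E [T [F true]]] )]]] or [T [F true]]] or [T [T [T [F r]] and [F not [F r]]] and [F not [F r]]]]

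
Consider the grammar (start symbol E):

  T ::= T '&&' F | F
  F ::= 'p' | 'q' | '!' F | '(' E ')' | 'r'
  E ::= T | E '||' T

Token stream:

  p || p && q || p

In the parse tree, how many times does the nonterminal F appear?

[E [E [E [T [F p]]] || [T [T [F p]] && [F q]]] || [T [F p]]]

4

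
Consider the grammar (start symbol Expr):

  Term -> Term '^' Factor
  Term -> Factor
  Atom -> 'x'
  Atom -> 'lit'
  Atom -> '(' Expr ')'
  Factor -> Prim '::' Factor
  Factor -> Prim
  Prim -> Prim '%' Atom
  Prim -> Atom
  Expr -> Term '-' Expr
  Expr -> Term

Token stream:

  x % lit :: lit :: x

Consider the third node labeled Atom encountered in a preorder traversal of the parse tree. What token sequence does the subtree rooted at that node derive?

lit

[Expr [Term [Factor [Prim [Prim [Atom x]] % [Atom lit]] :: [Factor [Prim [Atom lit]] :: [Factor [Prim [Atom x]]]]]]]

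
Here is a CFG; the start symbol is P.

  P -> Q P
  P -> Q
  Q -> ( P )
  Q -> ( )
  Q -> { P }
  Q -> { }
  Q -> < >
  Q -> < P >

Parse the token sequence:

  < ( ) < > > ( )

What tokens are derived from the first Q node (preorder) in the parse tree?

[P [Q < [P [Q ( )] [P [Q < >]]] >] [P [Q ( )]]]

< ( ) < > >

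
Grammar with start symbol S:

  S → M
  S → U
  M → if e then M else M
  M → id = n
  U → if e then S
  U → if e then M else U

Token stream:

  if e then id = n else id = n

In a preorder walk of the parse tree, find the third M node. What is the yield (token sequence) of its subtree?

[S [M if e then [M id = n] else [M id = n]]]

id = n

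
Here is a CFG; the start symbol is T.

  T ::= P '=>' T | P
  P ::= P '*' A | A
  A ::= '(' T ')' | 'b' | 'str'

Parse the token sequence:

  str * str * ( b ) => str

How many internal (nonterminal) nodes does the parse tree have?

13

[T [P [P [P [A str]] * [A str]] * [A ( [T [P [A b]]] )]] => [T [P [A str]]]]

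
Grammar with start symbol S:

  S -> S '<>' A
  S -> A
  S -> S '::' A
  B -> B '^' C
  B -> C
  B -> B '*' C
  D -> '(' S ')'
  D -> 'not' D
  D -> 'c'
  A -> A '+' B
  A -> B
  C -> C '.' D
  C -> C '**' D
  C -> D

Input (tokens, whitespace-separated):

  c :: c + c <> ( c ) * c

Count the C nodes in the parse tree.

[S [S [S [A [B [C [D c]]]]] :: [A [A [B [C [D c]]]] + [B [C [D c]]]]] <> [A [B [B [C [D ( [S [A [B [C [D c]]]]] )]]] * [C [D c]]]]]

6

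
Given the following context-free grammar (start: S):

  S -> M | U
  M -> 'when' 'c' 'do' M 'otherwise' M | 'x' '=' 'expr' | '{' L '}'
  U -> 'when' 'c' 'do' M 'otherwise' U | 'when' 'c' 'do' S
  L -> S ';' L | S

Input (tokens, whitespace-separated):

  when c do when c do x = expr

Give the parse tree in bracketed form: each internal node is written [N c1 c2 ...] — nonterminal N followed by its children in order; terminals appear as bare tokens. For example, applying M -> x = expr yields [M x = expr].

[S [U when c do [S [U when c do [S [M x = expr]]]]]]

S
U
when c do S
when c do U
when c do when c do S
when c do when c do M
when c do when c do x = expr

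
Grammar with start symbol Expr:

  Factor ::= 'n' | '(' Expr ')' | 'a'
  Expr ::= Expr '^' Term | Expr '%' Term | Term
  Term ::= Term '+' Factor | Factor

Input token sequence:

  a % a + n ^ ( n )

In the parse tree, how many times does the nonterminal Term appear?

[Expr [Expr [Expr [Term [Factor a]]] % [Term [Term [Factor a]] + [Factor n]]] ^ [Term [Factor ( [Expr [Term [Factor n]]] )]]]

5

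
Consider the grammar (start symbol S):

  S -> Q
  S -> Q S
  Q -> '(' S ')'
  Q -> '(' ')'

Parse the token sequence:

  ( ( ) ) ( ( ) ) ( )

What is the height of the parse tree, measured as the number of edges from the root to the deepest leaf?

5

[S [Q ( [S [Q ( )]] )] [S [Q ( [S [Q ( )]] )] [S [Q ( )]]]]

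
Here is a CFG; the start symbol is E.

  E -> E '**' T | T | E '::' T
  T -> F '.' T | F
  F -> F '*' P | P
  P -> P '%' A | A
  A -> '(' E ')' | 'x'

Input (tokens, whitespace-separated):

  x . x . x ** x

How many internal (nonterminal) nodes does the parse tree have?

18

[E [E [T [F [P [A x]]] . [T [F [P [A x]]] . [T [F [P [A x]]]]]]] ** [T [F [P [A x]]]]]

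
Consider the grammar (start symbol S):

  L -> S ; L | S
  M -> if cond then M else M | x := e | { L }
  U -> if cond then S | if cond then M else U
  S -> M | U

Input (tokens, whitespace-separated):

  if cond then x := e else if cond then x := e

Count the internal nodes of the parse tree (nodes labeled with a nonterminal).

[S [U if cond then [M x := e] else [U if cond then [S [M x := e]]]]]

6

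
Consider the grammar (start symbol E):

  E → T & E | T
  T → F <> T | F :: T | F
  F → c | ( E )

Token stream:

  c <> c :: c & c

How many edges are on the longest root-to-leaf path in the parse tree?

5

[E [T [F c] <> [T [F c] :: [T [F c]]]] & [E [T [F c]]]]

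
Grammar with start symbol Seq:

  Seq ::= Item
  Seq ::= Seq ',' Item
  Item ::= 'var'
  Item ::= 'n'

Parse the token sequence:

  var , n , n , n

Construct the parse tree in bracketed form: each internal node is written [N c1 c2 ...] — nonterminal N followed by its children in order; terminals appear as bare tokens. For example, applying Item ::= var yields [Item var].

Seq
Seq , Item
Seq , Item , Item
Seq , Item , Item , Item
Item , Item , Item , Item
var , Item , Item , Item
var , n , Item , Item
var , n , n , Item
var , n , n , n

[Seq [Seq [Seq [Seq [Item var]] , [Item n]] , [Item n]] , [Item n]]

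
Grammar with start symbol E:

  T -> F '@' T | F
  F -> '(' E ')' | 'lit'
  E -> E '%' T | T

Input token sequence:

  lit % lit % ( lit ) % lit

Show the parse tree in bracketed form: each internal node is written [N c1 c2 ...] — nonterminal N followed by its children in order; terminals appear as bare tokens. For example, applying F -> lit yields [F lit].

E
E % T
E % T % T
E % T % T % T
T % T % T % T
F % T % T % T
lit % T % T % T
lit % F % T % T
lit % lit % T % T
lit % lit % F % T
lit % lit % ( E ) % T
lit % lit % ( T ) % T
lit % lit % ( F ) % T
lit % lit % ( lit ) % T
lit % lit % ( lit ) % F
lit % lit % ( lit ) % lit

[E [E [E [E [T [F lit]]] % [T [F lit]]] % [T [F ( [E [T [F lit]]] )]]] % [T [F lit]]]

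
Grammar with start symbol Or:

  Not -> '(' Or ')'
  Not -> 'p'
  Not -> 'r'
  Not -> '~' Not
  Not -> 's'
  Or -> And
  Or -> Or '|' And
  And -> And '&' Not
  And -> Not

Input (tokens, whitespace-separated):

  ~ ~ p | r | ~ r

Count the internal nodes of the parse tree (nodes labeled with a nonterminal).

12

[Or [Or [Or [And [Not ~ [Not ~ [Not p]]]]] | [And [Not r]]] | [And [Not ~ [Not r]]]]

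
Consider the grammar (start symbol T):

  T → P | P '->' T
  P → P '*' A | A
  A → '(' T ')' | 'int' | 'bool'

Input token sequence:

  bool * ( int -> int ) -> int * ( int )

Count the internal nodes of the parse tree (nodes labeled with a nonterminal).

19

[T [P [P [A bool]] * [A ( [T [P [A int]] -> [T [P [A int]]]] )]] -> [T [P [P [A int]] * [A ( [T [P [A int]]] )]]]]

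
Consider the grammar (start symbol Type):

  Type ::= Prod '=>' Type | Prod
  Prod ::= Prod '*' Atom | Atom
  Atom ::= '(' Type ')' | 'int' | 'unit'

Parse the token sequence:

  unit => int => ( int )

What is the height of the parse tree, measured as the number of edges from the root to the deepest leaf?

[Type [Prod [Atom unit]] => [Type [Prod [Atom int]] => [Type [Prod [Atom ( [Type [Prod [Atom int]]] )]]]]]

8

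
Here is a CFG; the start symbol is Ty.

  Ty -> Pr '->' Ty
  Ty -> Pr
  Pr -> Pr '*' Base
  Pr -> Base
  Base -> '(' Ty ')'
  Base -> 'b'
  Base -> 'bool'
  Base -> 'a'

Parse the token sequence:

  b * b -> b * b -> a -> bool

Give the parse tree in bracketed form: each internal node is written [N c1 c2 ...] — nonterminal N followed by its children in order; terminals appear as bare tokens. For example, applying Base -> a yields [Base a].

Ty
Pr -> Ty
Pr * Base -> Ty
Base * Base -> Ty
b * Base -> Ty
b * b -> Ty
b * b -> Pr -> Ty
b * b -> Pr * Base -> Ty
b * b -> Base * Base -> Ty
b * b -> b * Base -> Ty
b * b -> b * b -> Ty
b * b -> b * b -> Pr -> Ty
b * b -> b * b -> Base -> Ty
b * b -> b * b -> a -> Ty
b * b -> b * b -> a -> Pr
b * b -> b * b -> a -> Base
b * b -> b * b -> a -> bool

[Ty [Pr [Pr [Base b]] * [Base b]] -> [Ty [Pr [Pr [Base b]] * [Base b]] -> [Ty [Pr [Base a]] -> [Ty [Pr [Base bool]]]]]]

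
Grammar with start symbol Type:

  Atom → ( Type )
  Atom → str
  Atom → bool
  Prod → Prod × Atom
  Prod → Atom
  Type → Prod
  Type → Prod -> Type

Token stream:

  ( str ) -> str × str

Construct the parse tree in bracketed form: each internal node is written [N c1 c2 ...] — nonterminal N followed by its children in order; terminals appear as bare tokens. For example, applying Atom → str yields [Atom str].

[Type [Prod [Atom ( [Type [Prod [Atom str]]] )]] -> [Type [Prod [Prod [Atom str]] × [Atom str]]]]

Type
Prod -> Type
Atom -> Type
( Type ) -> Type
( Prod ) -> Type
( Atom ) -> Type
( str ) -> Type
( str ) -> Prod
( str ) -> Prod × Atom
( str ) -> Atom × Atom
( str ) -> str × Atom
( str ) -> str × str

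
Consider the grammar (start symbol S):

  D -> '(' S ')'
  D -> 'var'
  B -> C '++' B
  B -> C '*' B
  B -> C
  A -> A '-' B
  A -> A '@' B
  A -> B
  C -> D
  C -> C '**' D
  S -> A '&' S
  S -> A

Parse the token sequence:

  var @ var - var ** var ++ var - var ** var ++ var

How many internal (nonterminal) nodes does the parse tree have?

[S [A [A [A [A [B [C [D var]]]] @ [B [C [D var]]]] - [B [C [C [D var]] ** [D var]] ++ [B [C [D var]]]]] - [B [C [C [D var]] ** [D var]] ++ [B [C [D var]]]]]]

27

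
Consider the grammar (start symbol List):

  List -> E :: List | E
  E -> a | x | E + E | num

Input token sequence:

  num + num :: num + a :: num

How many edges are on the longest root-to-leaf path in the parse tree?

[List [E [E num] + [E num]] :: [List [E [E num] + [E a]] :: [List [E num]]]]

4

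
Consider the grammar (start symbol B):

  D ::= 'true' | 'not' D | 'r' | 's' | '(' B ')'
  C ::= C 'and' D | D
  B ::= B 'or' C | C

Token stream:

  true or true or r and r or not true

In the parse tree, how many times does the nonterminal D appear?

[B [B [B [B [C [D true]]] or [C [D true]]] or [C [C [D r]] and [D r]]] or [C [D not [D true]]]]

6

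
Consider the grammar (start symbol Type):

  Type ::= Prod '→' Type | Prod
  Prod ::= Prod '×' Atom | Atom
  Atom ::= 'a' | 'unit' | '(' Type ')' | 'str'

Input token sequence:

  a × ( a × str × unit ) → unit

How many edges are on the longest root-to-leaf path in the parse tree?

[Type [Prod [Prod [Atom a]] × [Atom ( [Type [Prod [Prod [Prod [Atom a]] × [Atom str]] × [Atom unit]]] )]] → [Type [Prod [Atom unit]]]]

8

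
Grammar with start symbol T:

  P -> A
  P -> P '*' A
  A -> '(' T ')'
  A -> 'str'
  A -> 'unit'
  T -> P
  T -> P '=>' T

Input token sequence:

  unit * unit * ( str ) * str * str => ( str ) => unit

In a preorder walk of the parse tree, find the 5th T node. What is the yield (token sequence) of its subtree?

unit

[T [P [P [P [P [P [A unit]] * [A unit]] * [A ( [T [P [A str]]] )]] * [A str]] * [A str]] => [T [P [A ( [T [P [A str]]] )]] => [T [P [A unit]]]]]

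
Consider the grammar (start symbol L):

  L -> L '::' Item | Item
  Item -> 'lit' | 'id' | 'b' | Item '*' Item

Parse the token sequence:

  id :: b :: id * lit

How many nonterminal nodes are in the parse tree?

8

[L [L [L [Item id]] :: [Item b]] :: [Item [Item id] * [Item lit]]]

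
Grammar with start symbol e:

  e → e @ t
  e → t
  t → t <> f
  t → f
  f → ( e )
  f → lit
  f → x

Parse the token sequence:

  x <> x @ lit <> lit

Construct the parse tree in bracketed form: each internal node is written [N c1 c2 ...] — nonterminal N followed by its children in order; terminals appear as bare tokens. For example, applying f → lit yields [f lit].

e
e @ t
t @ t
t <> f @ t
f <> f @ t
x <> f @ t
x <> x @ t
x <> x @ t <> f
x <> x @ f <> f
x <> x @ lit <> f
x <> x @ lit <> lit

[e [e [t [t [f x]] <> [f x]]] @ [t [t [f lit]] <> [f lit]]]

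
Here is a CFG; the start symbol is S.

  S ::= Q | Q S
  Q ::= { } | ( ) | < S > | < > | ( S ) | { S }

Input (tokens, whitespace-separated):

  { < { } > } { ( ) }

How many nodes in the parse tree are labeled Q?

5

[S [Q { [S [Q < [S [Q { }]] >]] }] [S [Q { [S [Q ( )]] }]]]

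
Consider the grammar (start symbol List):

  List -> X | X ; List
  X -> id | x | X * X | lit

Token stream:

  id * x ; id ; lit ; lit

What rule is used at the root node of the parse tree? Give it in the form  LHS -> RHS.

[List [X [X id] * [X x]] ; [List [X id] ; [List [X lit] ; [List [X lit]]]]]

List -> X ; List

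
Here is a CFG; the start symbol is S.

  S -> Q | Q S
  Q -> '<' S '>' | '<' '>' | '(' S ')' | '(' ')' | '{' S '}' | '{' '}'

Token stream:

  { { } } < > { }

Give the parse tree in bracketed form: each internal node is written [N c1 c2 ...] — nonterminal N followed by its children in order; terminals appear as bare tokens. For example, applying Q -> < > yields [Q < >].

[S [Q { [S [Q { }]] }] [S [Q < >] [S [Q { }]]]]

S
Q S
{ S } S
{ Q } S
{ { } } S
{ { } } Q S
{ { } } < > S
{ { } } < > Q
{ { } } < > { }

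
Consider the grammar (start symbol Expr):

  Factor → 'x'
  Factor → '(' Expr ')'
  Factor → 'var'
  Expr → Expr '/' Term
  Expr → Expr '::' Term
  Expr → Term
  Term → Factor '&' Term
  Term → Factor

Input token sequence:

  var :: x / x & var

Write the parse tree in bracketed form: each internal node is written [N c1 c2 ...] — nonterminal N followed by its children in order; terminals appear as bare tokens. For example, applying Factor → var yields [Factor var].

Expr
Expr / Term
Expr :: Term / Term
Term :: Term / Term
Factor :: Term / Term
var :: Term / Term
var :: Factor / Term
var :: x / Term
var :: x / Factor & Term
var :: x / x & Term
var :: x / x & Factor
var :: x / x & var

[Expr [Expr [Expr [Term [Factor var]]] :: [Term [Factor x]]] / [Term [Factor x] & [Term [Factor var]]]]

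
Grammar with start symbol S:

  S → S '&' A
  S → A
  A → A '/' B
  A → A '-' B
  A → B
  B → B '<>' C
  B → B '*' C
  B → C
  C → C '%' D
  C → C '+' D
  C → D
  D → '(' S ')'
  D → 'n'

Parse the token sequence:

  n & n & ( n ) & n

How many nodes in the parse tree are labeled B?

5

[S [S [S [S [A [B [C [D n]]]]] & [A [B [C [D n]]]]] & [A [B [C [D ( [S [A [B [C [D n]]]]] )]]]]] & [A [B [C [D n]]]]]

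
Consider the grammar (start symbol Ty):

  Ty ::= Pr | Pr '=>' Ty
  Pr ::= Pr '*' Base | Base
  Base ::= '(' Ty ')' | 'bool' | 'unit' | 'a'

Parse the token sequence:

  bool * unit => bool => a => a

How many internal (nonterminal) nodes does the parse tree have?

[Ty [Pr [Pr [Base bool]] * [Base unit]] => [Ty [Pr [Base bool]] => [Ty [Pr [Base a]] => [Ty [Pr [Base a]]]]]]

14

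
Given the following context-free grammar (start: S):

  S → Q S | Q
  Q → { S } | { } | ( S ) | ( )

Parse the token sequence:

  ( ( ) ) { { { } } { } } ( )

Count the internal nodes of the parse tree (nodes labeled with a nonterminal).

14

[S [Q ( [S [Q ( )]] )] [S [Q { [S [Q { [S [Q { }]] }] [S [Q { }]]] }] [S [Q ( )]]]]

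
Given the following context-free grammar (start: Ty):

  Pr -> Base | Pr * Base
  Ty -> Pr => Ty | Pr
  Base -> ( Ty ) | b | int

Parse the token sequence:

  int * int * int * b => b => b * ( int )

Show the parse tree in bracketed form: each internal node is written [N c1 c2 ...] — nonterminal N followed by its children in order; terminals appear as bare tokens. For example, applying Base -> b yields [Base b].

Ty
Pr => Ty
Pr * Base => Ty
Pr * Base * Base => Ty
Pr * Base * Base * Base => Ty
Base * Base * Base * Base => Ty
int * Base * Base * Base => Ty
int * int * Base * Base => Ty
int * int * int * Base => Ty
int * int * int * b => Ty
int * int * int * b => Pr => Ty
int * int * int * b => Base => Ty
int * int * int * b => b => Ty
int * int * int * b => b => Pr
int * int * int * b => b => Pr * Base
int * int * int * b => b => Base * Base
int * int * int * b => b => b * Base
int * int * int * b => b => b * ( Ty )
int * int * int * b => b => b * ( Pr )
int * int * int * b => b => b * ( Base )
int * int * int * b => b => b * ( int )

[Ty [Pr [Pr [Pr [Pr [Base int]] * [Base int]] * [Base int]] * [Base b]] => [Ty [Pr [Base b]] => [Ty [Pr [Pr [Base b]] * [Base ( [Ty [Pr [Base int]]] )]]]]]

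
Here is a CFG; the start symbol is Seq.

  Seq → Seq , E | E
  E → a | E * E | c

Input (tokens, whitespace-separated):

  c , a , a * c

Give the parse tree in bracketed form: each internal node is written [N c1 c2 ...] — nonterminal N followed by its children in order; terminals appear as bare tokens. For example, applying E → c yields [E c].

[Seq [Seq [Seq [E c]] , [E a]] , [E [E a] * [E c]]]

Seq
Seq , E
Seq , E , E
E , E , E
c , E , E
c , a , E
c , a , E * E
c , a , a * E
c , a , a * c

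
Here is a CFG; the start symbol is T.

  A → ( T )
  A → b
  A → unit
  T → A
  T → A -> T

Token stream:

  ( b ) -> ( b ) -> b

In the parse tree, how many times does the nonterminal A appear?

[T [A ( [T [A b]] )] -> [T [A ( [T [A b]] )] -> [T [A b]]]]

5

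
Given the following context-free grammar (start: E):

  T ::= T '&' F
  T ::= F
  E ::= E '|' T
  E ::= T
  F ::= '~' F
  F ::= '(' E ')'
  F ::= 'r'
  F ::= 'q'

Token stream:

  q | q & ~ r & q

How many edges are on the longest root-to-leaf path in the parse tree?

[E [E [T [F q]]] | [T [T [T [F q]] & [F ~ [F r]]] & [F q]]]

5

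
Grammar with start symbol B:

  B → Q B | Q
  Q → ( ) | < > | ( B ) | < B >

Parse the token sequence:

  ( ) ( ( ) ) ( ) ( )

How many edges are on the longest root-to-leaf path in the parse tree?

5

[B [Q ( )] [B [Q ( [B [Q ( )]] )] [B [Q ( )] [B [Q ( )]]]]]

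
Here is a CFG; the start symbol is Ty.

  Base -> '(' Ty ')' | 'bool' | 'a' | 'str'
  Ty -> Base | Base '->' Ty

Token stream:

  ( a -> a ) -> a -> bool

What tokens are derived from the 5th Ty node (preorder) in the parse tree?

bool

[Ty [Base ( [Ty [Base a] -> [Ty [Base a]]] )] -> [Ty [Base a] -> [Ty [Base bool]]]]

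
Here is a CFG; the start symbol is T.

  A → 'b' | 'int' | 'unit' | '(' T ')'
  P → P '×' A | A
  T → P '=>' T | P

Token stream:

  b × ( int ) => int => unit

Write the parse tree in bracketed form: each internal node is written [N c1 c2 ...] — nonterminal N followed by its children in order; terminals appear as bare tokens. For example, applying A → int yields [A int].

[T [P [P [A b]] × [A ( [T [P [A int]]] )]] => [T [P [A int]] => [T [P [A unit]]]]]

T
P => T
P × A => T
A × A => T
b × A => T
b × ( T ) => T
b × ( P ) => T
b × ( A ) => T
b × ( int ) => T
b × ( int ) => P => T
b × ( int ) => A => T
b × ( int ) => int => T
b × ( int ) => int => P
b × ( int ) => int => A
b × ( int ) => int => unit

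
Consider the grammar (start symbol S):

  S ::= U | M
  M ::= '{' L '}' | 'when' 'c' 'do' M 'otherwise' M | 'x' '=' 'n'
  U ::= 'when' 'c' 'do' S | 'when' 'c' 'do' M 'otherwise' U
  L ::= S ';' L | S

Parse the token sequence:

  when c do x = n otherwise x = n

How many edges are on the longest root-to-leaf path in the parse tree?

[S [M when c do [M x = n] otherwise [M x = n]]]

3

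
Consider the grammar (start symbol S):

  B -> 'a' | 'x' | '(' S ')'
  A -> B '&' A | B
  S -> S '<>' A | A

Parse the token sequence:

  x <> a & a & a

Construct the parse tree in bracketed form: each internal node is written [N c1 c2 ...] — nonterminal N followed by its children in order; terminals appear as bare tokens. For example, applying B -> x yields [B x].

[S [S [A [B x]]] <> [A [B a] & [A [B a] & [A [B a]]]]]

S
S <> A
A <> A
B <> A
x <> A
x <> B & A
x <> a & A
x <> a & B & A
x <> a & a & A
x <> a & a & B
x <> a & a & a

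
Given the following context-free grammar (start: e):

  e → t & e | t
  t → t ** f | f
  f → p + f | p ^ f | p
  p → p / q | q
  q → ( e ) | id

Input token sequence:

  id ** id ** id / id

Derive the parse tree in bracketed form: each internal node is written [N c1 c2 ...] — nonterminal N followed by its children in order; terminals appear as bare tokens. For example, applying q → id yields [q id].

e
t
t ** f
t ** f ** f
f ** f ** f
p ** f ** f
q ** f ** f
id ** f ** f
id ** p ** f
id ** q ** f
id ** id ** f
id ** id ** p
id ** id ** p / q
id ** id ** q / q
id ** id ** id / q
id ** id ** id / id

[e [t [t [t [f [p [q id]]]] ** [f [p [q id]]]] ** [f [p [p [q id]] / [q id]]]]]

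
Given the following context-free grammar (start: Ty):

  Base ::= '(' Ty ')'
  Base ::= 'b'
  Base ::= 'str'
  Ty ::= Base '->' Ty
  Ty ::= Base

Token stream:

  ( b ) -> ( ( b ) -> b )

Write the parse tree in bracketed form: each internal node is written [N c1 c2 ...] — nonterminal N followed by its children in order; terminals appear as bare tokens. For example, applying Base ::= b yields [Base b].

Ty
Base -> Ty
( Ty ) -> Ty
( Base ) -> Ty
( b ) -> Ty
( b ) -> Base
( b ) -> ( Ty )
( b ) -> ( Base -> Ty )
( b ) -> ( ( Ty ) -> Ty )
( b ) -> ( ( Base ) -> Ty )
( b ) -> ( ( b ) -> Ty )
( b ) -> ( ( b ) -> Base )
( b ) -> ( ( b ) -> b )

[Ty [Base ( [Ty [Base b]] )] -> [Ty [Base ( [Ty [Base ( [Ty [Base b]] )] -> [Ty [Base b]]] )]]]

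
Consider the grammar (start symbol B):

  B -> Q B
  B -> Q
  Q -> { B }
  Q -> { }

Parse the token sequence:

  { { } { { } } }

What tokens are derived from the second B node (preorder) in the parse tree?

{ } { { } }

[B [Q { [B [Q { }] [B [Q { [B [Q { }]] }]]] }]]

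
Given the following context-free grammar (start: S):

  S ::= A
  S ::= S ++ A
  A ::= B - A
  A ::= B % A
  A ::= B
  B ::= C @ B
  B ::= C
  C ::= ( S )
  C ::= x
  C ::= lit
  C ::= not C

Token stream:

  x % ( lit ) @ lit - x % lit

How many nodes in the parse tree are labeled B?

[S [A [B [C x]] % [A [B [C ( [S [A [B [C lit]]]] )] @ [B [C lit]]] - [A [B [C x]] % [A [B [C lit]]]]]]]

6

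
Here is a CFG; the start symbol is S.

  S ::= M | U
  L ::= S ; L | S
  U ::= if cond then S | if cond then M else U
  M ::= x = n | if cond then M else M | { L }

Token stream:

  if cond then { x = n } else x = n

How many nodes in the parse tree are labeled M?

4

[S [M if cond then [M { [L [S [M x = n]]] }] else [M x = n]]]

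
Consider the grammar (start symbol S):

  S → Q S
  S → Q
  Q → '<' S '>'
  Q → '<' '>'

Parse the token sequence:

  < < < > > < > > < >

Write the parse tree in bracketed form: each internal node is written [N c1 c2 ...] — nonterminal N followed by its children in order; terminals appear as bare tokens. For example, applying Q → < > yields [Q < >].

[S [Q < [S [Q < [S [Q < >]] >] [S [Q < >]]] >] [S [Q < >]]]

S
Q S
< S > S
< Q S > S
< < S > S > S
< < Q > S > S
< < < > > S > S
< < < > > Q > S
< < < > > < > > S
< < < > > < > > Q
< < < > > < > > < >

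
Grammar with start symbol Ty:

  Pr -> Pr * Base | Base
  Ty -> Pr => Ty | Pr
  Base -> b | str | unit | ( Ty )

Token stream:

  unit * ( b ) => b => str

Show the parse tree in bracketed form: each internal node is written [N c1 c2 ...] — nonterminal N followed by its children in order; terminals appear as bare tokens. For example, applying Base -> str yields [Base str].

[Ty [Pr [Pr [Base unit]] * [Base ( [Ty [Pr [Base b]]] )]] => [Ty [Pr [Base b]] => [Ty [Pr [Base str]]]]]

Ty
Pr => Ty
Pr * Base => Ty
Base * Base => Ty
unit * Base => Ty
unit * ( Ty ) => Ty
unit * ( Pr ) => Ty
unit * ( Base ) => Ty
unit * ( b ) => Ty
unit * ( b ) => Pr => Ty
unit * ( b ) => Base => Ty
unit * ( b ) => b => Ty
unit * ( b ) => b => Pr
unit * ( b ) => b => Base
unit * ( b ) => b => str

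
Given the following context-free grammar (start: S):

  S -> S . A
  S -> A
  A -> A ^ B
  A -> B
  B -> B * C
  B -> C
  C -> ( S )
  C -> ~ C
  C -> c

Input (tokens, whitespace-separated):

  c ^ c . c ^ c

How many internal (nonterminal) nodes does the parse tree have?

[S [S [A [A [B [C c]]] ^ [B [C c]]]] . [A [A [B [C c]]] ^ [B [C c]]]]

14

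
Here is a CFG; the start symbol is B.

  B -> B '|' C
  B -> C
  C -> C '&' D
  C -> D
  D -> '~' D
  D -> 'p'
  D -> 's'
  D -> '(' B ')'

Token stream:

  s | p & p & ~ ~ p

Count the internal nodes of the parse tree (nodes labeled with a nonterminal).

12

[B [B [C [D s]]] | [C [C [C [D p]] & [D p]] & [D ~ [D ~ [D p]]]]]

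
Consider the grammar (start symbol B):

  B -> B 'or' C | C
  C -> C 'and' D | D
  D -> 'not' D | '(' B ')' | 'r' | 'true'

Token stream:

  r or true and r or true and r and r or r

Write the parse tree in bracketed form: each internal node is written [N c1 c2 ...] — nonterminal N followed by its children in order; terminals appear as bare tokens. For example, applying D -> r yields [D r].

B
B or C
B or C or C
B or C or C or C
C or C or C or C
D or C or C or C
r or C or C or C
r or C and D or C or C
r or D and D or C or C
r or true and D or C or C
r or true and r or C or C
r or true and r or C and D or C
r or true and r or C and D and D or C
r or true and r or D and D and D or C
r or true and r or true and D and D or C
r or true and r or true and r and D or C
r or true and r or true and r and r or C
r or true and r or true and r and r or D
r or true and r or true and r and r or r

[B [B [B [B [C [D r]]] or [C [C [D true]] and [D r]]] or [C [C [C [D true]] and [D r]] and [D r]]] or [C [D r]]]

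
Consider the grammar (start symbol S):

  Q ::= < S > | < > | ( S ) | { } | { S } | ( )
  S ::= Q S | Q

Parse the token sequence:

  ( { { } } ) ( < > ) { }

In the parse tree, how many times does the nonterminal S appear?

[S [Q ( [S [Q { [S [Q { }]] }]] )] [S [Q ( [S [Q < >]] )] [S [Q { }]]]]

6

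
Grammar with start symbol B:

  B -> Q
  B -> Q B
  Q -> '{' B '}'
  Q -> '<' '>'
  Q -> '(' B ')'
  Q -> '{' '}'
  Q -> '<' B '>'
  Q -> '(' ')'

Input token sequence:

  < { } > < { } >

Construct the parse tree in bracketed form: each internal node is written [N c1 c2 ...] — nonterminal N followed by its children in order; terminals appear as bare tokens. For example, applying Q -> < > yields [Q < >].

B
Q B
< B > B
< Q > B
< { } > B
< { } > Q
< { } > < B >
< { } > < Q >
< { } > < { } >

[B [Q < [B [Q { }]] >] [B [Q < [B [Q { }]] >]]]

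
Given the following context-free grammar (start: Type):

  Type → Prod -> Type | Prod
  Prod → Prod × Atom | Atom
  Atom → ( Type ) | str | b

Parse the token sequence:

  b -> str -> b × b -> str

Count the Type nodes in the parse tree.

[Type [Prod [Atom b]] -> [Type [Prod [Atom str]] -> [Type [Prod [Prod [Atom b]] × [Atom b]] -> [Type [Prod [Atom str]]]]]]

4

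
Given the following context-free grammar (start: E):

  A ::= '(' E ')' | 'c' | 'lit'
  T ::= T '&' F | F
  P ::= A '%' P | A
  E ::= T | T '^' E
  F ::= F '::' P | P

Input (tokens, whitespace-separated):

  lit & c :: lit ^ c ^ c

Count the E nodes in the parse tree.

3

[E [T [T [F [P [A lit]]]] & [F [F [P [A c]]] :: [P [A lit]]]] ^ [E [T [F [P [A c]]]] ^ [E [T [F [P [A c]]]]]]]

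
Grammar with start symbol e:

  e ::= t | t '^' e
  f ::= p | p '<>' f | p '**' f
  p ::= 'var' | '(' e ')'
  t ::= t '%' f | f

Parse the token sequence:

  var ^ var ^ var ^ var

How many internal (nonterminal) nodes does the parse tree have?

16

[e [t [f [p var]]] ^ [e [t [f [p var]]] ^ [e [t [f [p var]]] ^ [e [t [f [p var]]]]]]]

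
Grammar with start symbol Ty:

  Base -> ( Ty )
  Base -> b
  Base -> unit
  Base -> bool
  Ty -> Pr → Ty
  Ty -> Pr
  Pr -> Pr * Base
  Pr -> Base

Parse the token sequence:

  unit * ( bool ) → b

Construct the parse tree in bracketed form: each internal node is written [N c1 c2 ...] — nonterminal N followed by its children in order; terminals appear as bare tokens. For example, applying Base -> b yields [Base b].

Ty
Pr → Ty
Pr * Base → Ty
Base * Base → Ty
unit * Base → Ty
unit * ( Ty ) → Ty
unit * ( Pr ) → Ty
unit * ( Base ) → Ty
unit * ( bool ) → Ty
unit * ( bool ) → Pr
unit * ( bool ) → Base
unit * ( bool ) → b

[Ty [Pr [Pr [Base unit]] * [Base ( [Ty [Pr [Base bool]]] )]] → [Ty [Pr [Base b]]]]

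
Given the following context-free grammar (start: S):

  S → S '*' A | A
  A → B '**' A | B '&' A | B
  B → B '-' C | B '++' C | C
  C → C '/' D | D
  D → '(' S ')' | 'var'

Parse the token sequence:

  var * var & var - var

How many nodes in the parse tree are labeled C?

[S [S [A [B [C [D var]]]]] * [A [B [C [D var]]] & [A [B [B [C [D var]]] - [C [D var]]]]]]

4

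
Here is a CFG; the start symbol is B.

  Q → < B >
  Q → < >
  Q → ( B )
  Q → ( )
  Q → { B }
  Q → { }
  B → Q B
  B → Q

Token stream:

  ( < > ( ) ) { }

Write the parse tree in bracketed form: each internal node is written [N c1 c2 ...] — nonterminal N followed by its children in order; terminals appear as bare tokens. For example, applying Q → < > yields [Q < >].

B
Q B
( B ) B
( Q B ) B
( < > B ) B
( < > Q ) B
( < > ( ) ) B
( < > ( ) ) Q
( < > ( ) ) { }

[B [Q ( [B [Q < >] [B [Q ( )]]] )] [B [Q { }]]]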